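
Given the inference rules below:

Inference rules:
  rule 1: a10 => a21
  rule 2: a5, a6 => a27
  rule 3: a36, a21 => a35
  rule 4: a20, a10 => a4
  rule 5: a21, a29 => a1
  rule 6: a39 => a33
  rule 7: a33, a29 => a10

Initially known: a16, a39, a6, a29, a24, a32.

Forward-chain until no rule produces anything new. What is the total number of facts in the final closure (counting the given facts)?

[1] rule 6 [a39 => a33]. ⇒ new: a33.
[2] rule 7 [a33, a29 => a10]. ⇒ new: a10.
[3] rule 1 [a10 => a21]. ⇒ new: a21.
[4] rule 5 [a21, a29 => a1]. ⇒ new: a1.
Closure: {a1, a10, a16, a21, a24, a29, a32, a33, a39, a6} — 10 facts.

10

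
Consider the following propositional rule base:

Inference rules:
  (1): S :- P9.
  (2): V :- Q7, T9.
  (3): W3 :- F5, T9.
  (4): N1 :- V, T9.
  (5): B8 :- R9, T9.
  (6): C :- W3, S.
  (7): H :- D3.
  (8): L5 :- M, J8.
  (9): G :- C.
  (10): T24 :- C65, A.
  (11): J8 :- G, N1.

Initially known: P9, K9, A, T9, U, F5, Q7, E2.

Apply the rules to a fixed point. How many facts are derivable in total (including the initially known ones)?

15

Round 1: (1) [S :- P9.]; (2) [V :- Q7, T9.]; (3) [W3 :- F5, T9.]. New: S, V, W3.
Round 2: (4) [N1 :- V, T9.]; (6) [C :- W3, S.]. New: N1, C.
Round 3: (9) [G :- C.]. New: G.
Round 4: (11) [J8 :- G, N1.]. New: J8.
Closure: {A, C, E2, F5, G, J8, K9, N1, P9, Q7, S, T9, U, V, W3} — 15 facts.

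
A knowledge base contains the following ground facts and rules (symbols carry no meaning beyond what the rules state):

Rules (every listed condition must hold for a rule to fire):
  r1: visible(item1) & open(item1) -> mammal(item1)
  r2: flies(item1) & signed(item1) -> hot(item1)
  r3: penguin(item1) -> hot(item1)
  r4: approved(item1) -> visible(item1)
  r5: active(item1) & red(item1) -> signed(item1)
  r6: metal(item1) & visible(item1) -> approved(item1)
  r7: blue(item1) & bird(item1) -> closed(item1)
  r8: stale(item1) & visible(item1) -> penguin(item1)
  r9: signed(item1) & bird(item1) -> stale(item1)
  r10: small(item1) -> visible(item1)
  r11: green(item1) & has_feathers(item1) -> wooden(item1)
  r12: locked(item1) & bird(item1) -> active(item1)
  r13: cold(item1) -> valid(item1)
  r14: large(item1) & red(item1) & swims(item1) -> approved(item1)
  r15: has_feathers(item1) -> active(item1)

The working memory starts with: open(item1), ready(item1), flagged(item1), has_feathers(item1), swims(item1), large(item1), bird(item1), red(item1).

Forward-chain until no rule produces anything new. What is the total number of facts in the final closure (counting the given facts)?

Round 1: r14 [large(item1) & red(item1) & swims(item1) -> approved(item1)]; r15 [has_feathers(item1) -> active(item1)]. Adds approved(item1), active(item1).
Round 2: r4 [approved(item1) -> visible(item1)]; r5 [active(item1) & red(item1) -> signed(item1)]. Adds visible(item1), signed(item1).
Round 3: r1 [visible(item1) & open(item1) -> mammal(item1)]; r9 [signed(item1) & bird(item1) -> stale(item1)]. Adds mammal(item1), stale(item1).
Round 4: r8 [stale(item1) & visible(item1) -> penguin(item1)]. Adds penguin(item1).
Round 5: r3 [penguin(item1) -> hot(item1)]. Adds hot(item1).
Closure: {active(item1), approved(item1), bird(item1), flagged(item1), has_feathers(item1), hot(item1), large(item1), mammal(item1), open(item1), penguin(item1), ready(item1), red(item1), signed(item1), stale(item1), swims(item1), visible(item1)} — 16 facts.

16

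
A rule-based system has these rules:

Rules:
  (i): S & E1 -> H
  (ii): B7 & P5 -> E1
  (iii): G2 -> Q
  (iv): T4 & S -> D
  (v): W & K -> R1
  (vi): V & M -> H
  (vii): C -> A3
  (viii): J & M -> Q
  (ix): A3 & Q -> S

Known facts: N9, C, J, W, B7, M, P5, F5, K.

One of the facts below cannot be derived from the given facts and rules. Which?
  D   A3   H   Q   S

D

Round 1: (ii) [B7 & P5 -> E1]; (v) [W & K -> R1]; (vii) [C -> A3]; (viii) [J & M -> Q]. Adds E1, R1, A3, Q.
Round 2: (ix) [A3 & Q -> S]. Adds S.
Round 3: (i) [S & E1 -> H]. Adds H.
Derived: A3 (round 1), S (round 2), H (round 3), Q (round 1). D never appears in any round.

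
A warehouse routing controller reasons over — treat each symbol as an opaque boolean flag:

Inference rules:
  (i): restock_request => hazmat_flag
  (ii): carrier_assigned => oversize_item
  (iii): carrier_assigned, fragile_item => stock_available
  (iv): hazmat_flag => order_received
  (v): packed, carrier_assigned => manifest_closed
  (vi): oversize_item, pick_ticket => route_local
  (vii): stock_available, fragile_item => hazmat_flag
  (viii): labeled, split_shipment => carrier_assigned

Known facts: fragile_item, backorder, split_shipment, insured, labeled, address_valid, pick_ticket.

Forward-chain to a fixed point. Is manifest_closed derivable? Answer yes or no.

no

Round 1: (viii) [labeled, split_shipment => carrier_assigned]. Adds carrier_assigned.
Round 2: (ii) [carrier_assigned => oversize_item]; (iii) [carrier_assigned, fragile_item => stock_available]. Adds oversize_item, stock_available.
Round 3: (vi) [oversize_item, pick_ticket => route_local]; (vii) [stock_available, fragile_item => hazmat_flag]. Adds route_local, hazmat_flag.
Round 4: (iv) [hazmat_flag => order_received]. Adds order_received.
Fixed point reached. manifest_closed is concluded only by (v); (v) needs packed (never derived).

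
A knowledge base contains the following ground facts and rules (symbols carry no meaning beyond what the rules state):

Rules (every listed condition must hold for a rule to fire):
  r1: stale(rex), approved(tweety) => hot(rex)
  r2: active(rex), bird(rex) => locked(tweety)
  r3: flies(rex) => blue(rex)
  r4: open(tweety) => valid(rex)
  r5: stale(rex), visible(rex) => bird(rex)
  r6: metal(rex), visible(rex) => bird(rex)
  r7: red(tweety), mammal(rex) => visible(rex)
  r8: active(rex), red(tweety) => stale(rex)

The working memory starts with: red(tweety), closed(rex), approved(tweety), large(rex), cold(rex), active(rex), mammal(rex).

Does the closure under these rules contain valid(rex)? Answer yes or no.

Round 1 fires r7, r8, giving visible(rex), stale(rex).
Round 2 fires r1, r5, giving hot(rex), bird(rex).
Round 3 fires r2, giving locked(tweety).
Fixed point reached. valid(rex) is concluded only by r4; r4 needs open(tweety) (never derived).

no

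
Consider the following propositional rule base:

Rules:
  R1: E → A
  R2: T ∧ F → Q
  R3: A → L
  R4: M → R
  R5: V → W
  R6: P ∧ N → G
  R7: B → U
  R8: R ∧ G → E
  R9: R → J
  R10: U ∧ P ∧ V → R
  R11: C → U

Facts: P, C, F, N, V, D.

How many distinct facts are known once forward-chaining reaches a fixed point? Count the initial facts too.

Round 1: R5 [V → W]; R6 [P ∧ N → G]; R11 [C → U]. Adds W, G, U.
Round 2: R10 [U ∧ P ∧ V → R]. Adds R.
Round 3: R8 [R ∧ G → E]; R9 [R → J]. Adds E, J.
Round 4: R1 [E → A]. Adds A.
Round 5: R3 [A → L]. Adds L.
Closure: {A, C, D, E, F, G, J, L, N, P, R, U, V, W} — 14 facts.

14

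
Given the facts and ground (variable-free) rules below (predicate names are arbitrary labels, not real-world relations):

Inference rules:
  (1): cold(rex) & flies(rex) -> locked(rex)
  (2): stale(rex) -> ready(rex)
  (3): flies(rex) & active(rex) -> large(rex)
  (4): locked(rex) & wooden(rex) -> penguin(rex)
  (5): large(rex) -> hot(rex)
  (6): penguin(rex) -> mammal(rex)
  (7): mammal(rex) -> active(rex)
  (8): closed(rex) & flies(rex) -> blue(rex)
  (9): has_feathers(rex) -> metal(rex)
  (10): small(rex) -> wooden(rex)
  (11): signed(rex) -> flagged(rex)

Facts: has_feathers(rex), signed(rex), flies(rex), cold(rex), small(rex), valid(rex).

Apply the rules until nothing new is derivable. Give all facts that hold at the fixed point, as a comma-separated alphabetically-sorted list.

Round 1 fires (1), (9), (10), (11), giving locked(rex), metal(rex), wooden(rex), flagged(rex).
Round 2 fires (4), giving penguin(rex).
Round 3 fires (6), giving mammal(rex).
Round 4 fires (7), giving active(rex).
Round 5 fires (3), giving large(rex).
Round 6 fires (5), giving hot(rex).

active(rex), cold(rex), flagged(rex), flies(rex), has_feathers(rex), hot(rex), large(rex), locked(rex), mammal(rex), metal(rex), penguin(rex), signed(rex), small(rex), valid(rex), wooden(rex)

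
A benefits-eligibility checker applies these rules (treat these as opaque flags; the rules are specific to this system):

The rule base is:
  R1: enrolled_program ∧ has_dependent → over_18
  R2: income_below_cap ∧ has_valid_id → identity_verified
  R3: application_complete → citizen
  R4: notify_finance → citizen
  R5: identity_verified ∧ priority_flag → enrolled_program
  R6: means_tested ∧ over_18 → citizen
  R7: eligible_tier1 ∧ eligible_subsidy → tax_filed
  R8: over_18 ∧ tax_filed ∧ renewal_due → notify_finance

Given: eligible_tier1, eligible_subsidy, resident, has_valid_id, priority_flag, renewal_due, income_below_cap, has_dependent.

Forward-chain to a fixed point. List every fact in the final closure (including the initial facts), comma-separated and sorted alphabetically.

Round 1: R2 [income_below_cap ∧ has_valid_id → identity_verified]; R7 [eligible_tier1 ∧ eligible_subsidy → tax_filed]. New: identity_verified, tax_filed.
Round 2: R5 [identity_verified ∧ priority_flag → enrolled_program]. New: enrolled_program.
Round 3: R1 [enrolled_program ∧ has_dependent → over_18]. New: over_18.
Round 4: R8 [over_18 ∧ tax_filed ∧ renewal_due → notify_finance]. New: notify_finance.
Round 5: R4 [notify_finance → citizen]. New: citizen.

citizen, eligible_subsidy, eligible_tier1, enrolled_program, has_dependent, has_valid_id, identity_verified, income_below_cap, notify_finance, over_18, priority_flag, renewal_due, resident, tax_filed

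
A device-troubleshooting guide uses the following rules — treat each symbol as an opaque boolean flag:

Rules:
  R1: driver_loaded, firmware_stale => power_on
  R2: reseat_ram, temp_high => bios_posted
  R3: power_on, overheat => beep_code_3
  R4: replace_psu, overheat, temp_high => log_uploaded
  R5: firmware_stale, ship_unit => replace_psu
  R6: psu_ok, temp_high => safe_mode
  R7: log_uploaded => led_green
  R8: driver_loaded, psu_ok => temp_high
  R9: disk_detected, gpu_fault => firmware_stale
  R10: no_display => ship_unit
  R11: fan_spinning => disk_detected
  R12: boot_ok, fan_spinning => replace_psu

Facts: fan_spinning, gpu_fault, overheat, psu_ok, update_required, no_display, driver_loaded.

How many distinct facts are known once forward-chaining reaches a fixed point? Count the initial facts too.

Round 1: R8 [driver_loaded, psu_ok => temp_high]; R10 [no_display => ship_unit]; R11 [fan_spinning => disk_detected]. Adds temp_high, ship_unit, disk_detected.
Round 2: R6 [psu_ok, temp_high => safe_mode]; R9 [disk_detected, gpu_fault => firmware_stale]. Adds safe_mode, firmware_stale.
Round 3: R1 [driver_loaded, firmware_stale => power_on]; R5 [firmware_stale, ship_unit => replace_psu]. Adds power_on, replace_psu.
Round 4: R3 [power_on, overheat => beep_code_3]; R4 [replace_psu, overheat, temp_high => log_uploaded]. Adds beep_code_3, log_uploaded.
Round 5: R7 [log_uploaded => led_green]. Adds led_green.
Closure: {beep_code_3, disk_detected, driver_loaded, fan_spinning, firmware_stale, gpu_fault, led_green, log_uploaded, no_display, overheat, power_on, psu_ok, replace_psu, safe_mode, ship_unit, temp_high, update_required} — 17 facts.

17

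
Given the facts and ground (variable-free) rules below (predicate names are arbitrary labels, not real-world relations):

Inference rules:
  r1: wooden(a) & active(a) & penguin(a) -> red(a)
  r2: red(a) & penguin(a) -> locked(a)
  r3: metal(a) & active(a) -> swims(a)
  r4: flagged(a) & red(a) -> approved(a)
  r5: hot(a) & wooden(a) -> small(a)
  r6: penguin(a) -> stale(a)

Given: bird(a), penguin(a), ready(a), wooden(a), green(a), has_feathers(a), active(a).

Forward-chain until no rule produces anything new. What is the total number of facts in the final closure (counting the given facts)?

10

Round 1: r1 [wooden(a) & active(a) & penguin(a) -> red(a)]; r6 [penguin(a) -> stale(a)]. Adds red(a), stale(a).
Round 2: r2 [red(a) & penguin(a) -> locked(a)]. Adds locked(a).
Closure: {active(a), bird(a), green(a), has_feathers(a), locked(a), penguin(a), ready(a), red(a), stale(a), wooden(a)} — 10 facts.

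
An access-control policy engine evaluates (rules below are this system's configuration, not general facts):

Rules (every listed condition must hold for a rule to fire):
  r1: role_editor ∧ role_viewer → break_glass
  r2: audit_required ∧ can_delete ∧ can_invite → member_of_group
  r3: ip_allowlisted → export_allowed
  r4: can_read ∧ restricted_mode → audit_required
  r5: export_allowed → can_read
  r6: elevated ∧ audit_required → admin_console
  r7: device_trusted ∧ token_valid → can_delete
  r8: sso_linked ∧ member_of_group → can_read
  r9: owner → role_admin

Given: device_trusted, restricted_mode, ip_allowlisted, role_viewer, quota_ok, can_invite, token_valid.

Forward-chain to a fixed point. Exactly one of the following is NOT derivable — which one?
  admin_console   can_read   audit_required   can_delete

admin_console

Round 1: r3 [ip_allowlisted → export_allowed]; r7 [device_trusted ∧ token_valid → can_delete]. Adds export_allowed, can_delete.
Round 2: r5 [export_allowed → can_read]. Adds can_read.
Round 3: r4 [can_read ∧ restricted_mode → audit_required]. Adds audit_required.
Round 4: r2 [audit_required ∧ can_delete ∧ can_invite → member_of_group]. Adds member_of_group.
Derived: can_delete (round 1), can_read (round 2), audit_required (round 3). admin_console never appears in any round.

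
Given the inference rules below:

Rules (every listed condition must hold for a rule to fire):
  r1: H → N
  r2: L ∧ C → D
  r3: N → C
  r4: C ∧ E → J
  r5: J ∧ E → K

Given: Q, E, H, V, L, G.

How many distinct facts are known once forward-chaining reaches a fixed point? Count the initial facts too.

11

[1] r1 [H → N]. ⇒ new: N.
[2] r3 [N → C]. ⇒ new: C.
[3] r2 [L ∧ C → D]; r4 [C ∧ E → J]. ⇒ new: D, J.
[4] r5 [J ∧ E → K]. ⇒ new: K.
Closure: {C, D, E, G, H, J, K, L, N, Q, V} — 11 facts.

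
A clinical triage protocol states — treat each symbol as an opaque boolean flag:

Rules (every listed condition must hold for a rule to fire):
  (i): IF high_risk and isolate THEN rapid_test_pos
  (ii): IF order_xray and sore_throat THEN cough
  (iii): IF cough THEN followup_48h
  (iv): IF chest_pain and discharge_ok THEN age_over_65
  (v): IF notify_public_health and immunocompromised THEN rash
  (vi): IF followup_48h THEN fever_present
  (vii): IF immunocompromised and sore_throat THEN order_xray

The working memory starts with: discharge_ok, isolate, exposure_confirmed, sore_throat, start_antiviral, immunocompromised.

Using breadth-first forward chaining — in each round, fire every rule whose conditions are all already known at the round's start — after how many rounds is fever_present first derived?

Round 1 — (vii), derive order_xray.
Round 2 — (ii), derive cough.
Round 3 — (iii), derive followup_48h.
Round 4 — (vi), derive fever_present.
fever_present first appears in round 4.

4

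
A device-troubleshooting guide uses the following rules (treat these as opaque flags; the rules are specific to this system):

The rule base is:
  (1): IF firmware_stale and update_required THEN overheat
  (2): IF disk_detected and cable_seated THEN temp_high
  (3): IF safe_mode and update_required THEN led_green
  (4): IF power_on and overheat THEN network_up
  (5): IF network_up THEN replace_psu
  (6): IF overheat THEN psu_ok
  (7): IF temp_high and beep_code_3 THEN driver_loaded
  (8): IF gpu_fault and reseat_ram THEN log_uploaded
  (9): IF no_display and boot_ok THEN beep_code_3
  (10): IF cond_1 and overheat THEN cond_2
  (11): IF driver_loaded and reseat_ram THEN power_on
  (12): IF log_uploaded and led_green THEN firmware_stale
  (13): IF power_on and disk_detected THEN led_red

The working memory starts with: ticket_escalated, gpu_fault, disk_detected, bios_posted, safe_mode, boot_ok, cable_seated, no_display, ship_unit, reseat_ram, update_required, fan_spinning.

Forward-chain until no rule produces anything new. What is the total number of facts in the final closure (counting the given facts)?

24

Round 1 — (2), (3), (8), (9), derive temp_high, led_green, log_uploaded, beep_code_3.
Round 2 — (7), (12), derive driver_loaded, firmware_stale.
Round 3 — (1), (11), derive overheat, power_on.
Round 4 — (4), (6), (13), derive network_up, psu_ok, led_red.
Round 5 — (5), derive replace_psu.
Closure: {beep_code_3, bios_posted, boot_ok, cable_seated, disk_detected, driver_loaded, fan_spinning, firmware_stale, gpu_fault, led_green, led_red, log_uploaded, network_up, no_display, overheat, power_on, psu_ok, replace_psu, reseat_ram, safe_mode, ship_unit, temp_high, ticket_escalated, update_required} — 24 facts.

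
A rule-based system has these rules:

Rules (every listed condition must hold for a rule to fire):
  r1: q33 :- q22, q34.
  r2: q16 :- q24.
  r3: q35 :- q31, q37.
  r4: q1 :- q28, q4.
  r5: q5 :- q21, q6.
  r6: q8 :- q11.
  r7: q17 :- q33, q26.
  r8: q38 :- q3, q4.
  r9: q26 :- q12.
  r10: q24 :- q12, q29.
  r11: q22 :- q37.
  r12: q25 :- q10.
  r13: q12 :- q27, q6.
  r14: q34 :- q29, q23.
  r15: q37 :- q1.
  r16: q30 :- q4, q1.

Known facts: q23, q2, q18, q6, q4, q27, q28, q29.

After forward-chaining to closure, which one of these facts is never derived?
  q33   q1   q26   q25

Round 1 fires r4, r13, r14, giving q1, q12, q34.
Round 2 fires r9, r10, r15, r16, giving q26, q24, q37, q30.
Round 3 fires r2, r11, giving q16, q22.
Round 4 fires r1, giving q33.
Round 5 fires r7, giving q17.
Derived: q1 (round 1), q26 (round 2), q33 (round 4). q25 never appears in any round.

q25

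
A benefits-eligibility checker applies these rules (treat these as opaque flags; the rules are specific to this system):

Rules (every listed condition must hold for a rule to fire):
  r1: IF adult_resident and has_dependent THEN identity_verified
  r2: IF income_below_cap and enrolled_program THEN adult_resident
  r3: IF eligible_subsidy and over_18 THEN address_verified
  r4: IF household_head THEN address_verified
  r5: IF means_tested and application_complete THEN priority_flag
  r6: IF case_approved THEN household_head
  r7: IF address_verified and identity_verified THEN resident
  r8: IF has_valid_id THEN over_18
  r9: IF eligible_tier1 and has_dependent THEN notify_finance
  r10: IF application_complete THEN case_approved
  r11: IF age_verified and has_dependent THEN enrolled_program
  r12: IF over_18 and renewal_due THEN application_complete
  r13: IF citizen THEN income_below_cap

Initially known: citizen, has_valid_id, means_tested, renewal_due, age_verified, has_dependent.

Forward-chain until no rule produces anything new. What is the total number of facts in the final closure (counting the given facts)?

17

Round 1: r8 [IF has_valid_id THEN over_18]; r11 [IF age_verified and has_dependent THEN enrolled_program]; r13 [IF citizen THEN income_below_cap]. New: over_18, enrolled_program, income_below_cap.
Round 2: r2 [IF income_below_cap and enrolled_program THEN adult_resident]; r12 [IF over_18 and renewal_due THEN application_complete]. New: adult_resident, application_complete.
Round 3: r1 [IF adult_resident and has_dependent THEN identity_verified]; r5 [IF means_tested and application_complete THEN priority_flag]; r10 [IF application_complete THEN case_approved]. New: identity_verified, priority_flag, case_approved.
Round 4: r6 [IF case_approved THEN household_head]. New: household_head.
Round 5: r4 [IF household_head THEN address_verified]. New: address_verified.
Round 6: r7 [IF address_verified and identity_verified THEN resident]. New: resident.
Closure: {address_verified, adult_resident, age_verified, application_complete, case_approved, citizen, enrolled_program, has_dependent, has_valid_id, household_head, identity_verified, income_below_cap, means_tested, over_18, priority_flag, renewal_due, resident} — 17 facts.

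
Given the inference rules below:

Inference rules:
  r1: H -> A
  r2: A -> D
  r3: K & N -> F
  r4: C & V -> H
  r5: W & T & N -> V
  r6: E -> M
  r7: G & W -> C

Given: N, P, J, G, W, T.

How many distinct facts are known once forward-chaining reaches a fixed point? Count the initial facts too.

11

Round 1: r5 [W & T & N -> V]; r7 [G & W -> C]. Adds V, C.
Round 2: r4 [C & V -> H]. Adds H.
Round 3: r1 [H -> A]. Adds A.
Round 4: r2 [A -> D]. Adds D.
Closure: {A, C, D, G, H, J, N, P, T, V, W} — 11 facts.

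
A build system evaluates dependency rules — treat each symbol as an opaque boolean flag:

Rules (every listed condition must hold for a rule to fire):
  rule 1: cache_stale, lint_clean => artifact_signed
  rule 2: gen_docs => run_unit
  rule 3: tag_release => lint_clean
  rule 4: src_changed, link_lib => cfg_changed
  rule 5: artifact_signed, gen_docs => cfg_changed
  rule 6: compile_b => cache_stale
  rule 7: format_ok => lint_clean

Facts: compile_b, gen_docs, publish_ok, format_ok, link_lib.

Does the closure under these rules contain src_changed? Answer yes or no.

no

Round 1: rule 2 [gen_docs => run_unit]; rule 6 [compile_b => cache_stale]; rule 7 [format_ok => lint_clean]. New: run_unit, cache_stale, lint_clean.
Round 2: rule 1 [cache_stale, lint_clean => artifact_signed]. New: artifact_signed.
Round 3: rule 5 [artifact_signed, gen_docs => cfg_changed]. New: cfg_changed.
Fixed point reached. No rule has src_changed as a consequent, and it is not given.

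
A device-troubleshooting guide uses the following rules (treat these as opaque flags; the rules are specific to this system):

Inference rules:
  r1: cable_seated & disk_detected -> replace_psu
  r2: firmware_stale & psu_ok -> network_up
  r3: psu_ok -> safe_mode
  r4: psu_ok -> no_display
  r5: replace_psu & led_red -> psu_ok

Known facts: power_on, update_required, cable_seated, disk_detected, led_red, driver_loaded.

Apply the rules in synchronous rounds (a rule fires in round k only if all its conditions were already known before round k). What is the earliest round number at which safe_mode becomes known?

3

[1] r1 [cable_seated & disk_detected -> replace_psu]. ⇒ new: replace_psu.
[2] r5 [replace_psu & led_red -> psu_ok]. ⇒ new: psu_ok.
[3] r3 [psu_ok -> safe_mode]; r4 [psu_ok -> no_display]. ⇒ new: safe_mode, no_display.
safe_mode first appears in round 3.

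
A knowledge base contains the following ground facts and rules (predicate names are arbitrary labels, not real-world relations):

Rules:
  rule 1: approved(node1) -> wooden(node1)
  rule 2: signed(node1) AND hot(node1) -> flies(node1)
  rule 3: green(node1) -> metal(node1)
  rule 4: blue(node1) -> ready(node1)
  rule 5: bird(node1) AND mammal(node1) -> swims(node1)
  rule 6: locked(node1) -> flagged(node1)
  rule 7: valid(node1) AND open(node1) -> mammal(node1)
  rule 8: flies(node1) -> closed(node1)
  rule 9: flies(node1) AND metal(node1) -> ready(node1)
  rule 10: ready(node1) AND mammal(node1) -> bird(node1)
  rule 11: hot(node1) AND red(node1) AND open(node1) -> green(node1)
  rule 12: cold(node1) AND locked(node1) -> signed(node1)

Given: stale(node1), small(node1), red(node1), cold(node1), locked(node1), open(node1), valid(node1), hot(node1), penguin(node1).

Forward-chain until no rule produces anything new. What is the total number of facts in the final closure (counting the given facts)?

19

Round 1 fires rule 6, rule 7, rule 11, rule 12, giving flagged(node1), mammal(node1), green(node1), signed(node1).
Round 2 fires rule 2, rule 3, giving flies(node1), metal(node1).
Round 3 fires rule 8, rule 9, giving closed(node1), ready(node1).
Round 4 fires rule 10, giving bird(node1).
Round 5 fires rule 5, giving swims(node1).
Closure: {bird(node1), closed(node1), cold(node1), flagged(node1), flies(node1), green(node1), hot(node1), locked(node1), mammal(node1), metal(node1), open(node1), penguin(node1), ready(node1), red(node1), signed(node1), small(node1), stale(node1), swims(node1), valid(node1)} — 19 facts.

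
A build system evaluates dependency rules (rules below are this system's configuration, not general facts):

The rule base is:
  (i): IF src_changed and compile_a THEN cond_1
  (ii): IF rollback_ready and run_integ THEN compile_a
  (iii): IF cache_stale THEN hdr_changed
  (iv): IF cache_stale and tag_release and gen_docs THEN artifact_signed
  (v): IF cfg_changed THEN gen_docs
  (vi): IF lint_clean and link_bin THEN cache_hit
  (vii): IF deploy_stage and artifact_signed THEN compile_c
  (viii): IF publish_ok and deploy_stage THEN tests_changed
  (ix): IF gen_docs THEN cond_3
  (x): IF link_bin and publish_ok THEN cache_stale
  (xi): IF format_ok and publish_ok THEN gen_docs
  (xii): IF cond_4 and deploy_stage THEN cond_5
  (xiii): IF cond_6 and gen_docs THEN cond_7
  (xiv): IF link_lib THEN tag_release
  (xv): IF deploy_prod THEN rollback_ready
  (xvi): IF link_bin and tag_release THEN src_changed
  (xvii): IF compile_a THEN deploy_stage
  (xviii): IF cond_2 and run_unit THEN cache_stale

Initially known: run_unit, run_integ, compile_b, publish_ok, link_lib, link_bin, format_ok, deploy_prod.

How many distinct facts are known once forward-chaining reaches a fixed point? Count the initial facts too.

Round 1 — (x), (xi), (xiv), (xv), derive cache_stale, gen_docs, tag_release, rollback_ready.
Round 2 — (ii), (iii), (iv), (ix), (xvi), derive compile_a, hdr_changed, artifact_signed, cond_3, src_changed.
Round 3 — (i), (xvii), derive cond_1, deploy_stage.
Round 4 — (vii), (viii), derive compile_c, tests_changed.
Closure: {artifact_signed, cache_stale, compile_a, compile_b, compile_c, cond_1, cond_3, deploy_prod, deploy_stage, format_ok, gen_docs, hdr_changed, link_bin, link_lib, publish_ok, rollback_ready, run_integ, run_unit, src_changed, tag_release, tests_changed} — 21 facts.

21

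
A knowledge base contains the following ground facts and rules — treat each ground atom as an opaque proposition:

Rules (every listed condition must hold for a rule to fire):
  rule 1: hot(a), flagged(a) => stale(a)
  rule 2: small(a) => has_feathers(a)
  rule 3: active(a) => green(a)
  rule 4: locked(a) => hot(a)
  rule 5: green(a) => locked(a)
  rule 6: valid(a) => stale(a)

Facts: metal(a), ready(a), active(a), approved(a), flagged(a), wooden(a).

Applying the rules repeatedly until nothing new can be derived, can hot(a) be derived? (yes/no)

yes

Round 1: rule 3 [active(a) => green(a)]. New: green(a).
Round 2: rule 5 [green(a) => locked(a)]. New: locked(a).
Round 3: rule 4 [locked(a) => hot(a)]. New: hot(a).
Round 4: rule 1 [hot(a), flagged(a) => stale(a)]. New: stale(a).
hot(a) appears in round 3, so it is derivable.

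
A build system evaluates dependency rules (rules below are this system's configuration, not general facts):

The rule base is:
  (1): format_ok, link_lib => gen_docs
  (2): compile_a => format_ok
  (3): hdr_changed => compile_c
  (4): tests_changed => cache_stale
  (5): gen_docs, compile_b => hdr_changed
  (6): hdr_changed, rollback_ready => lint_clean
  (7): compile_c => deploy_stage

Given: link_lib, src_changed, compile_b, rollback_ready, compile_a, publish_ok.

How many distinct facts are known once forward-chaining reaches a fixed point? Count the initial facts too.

12

Round 1: (2) [compile_a => format_ok]. Adds format_ok.
Round 2: (1) [format_ok, link_lib => gen_docs]. Adds gen_docs.
Round 3: (5) [gen_docs, compile_b => hdr_changed]. Adds hdr_changed.
Round 4: (3) [hdr_changed => compile_c]; (6) [hdr_changed, rollback_ready => lint_clean]. Adds compile_c, lint_clean.
Round 5: (7) [compile_c => deploy_stage]. Adds deploy_stage.
Closure: {compile_a, compile_b, compile_c, deploy_stage, format_ok, gen_docs, hdr_changed, link_lib, lint_clean, publish_ok, rollback_ready, src_changed} — 12 facts.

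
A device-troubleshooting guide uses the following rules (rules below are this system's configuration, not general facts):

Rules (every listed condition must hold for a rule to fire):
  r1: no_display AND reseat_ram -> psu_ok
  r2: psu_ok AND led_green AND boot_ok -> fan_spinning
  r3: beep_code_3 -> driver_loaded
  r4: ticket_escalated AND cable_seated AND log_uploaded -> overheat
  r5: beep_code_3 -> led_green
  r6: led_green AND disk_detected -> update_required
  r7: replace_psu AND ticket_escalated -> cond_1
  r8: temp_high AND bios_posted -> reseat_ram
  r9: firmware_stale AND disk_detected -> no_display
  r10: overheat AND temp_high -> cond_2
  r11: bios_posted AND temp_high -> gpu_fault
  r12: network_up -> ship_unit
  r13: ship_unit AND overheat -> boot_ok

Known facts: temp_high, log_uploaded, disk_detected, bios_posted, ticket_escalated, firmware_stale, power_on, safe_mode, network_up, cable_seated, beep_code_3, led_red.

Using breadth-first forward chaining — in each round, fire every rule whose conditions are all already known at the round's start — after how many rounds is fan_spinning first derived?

Round 1: r3 [beep_code_3 -> driver_loaded]; r4 [ticket_escalated AND cable_seated AND log_uploaded -> overheat]; r5 [beep_code_3 -> led_green]; r8 [temp_high AND bios_posted -> reseat_ram]; r9 [firmware_stale AND disk_detected -> no_display]; r11 [bios_posted AND temp_high -> gpu_fault]; r12 [network_up -> ship_unit]. New: driver_loaded, overheat, led_green, reseat_ram, no_display, gpu_fault, ship_unit.
Round 2: r1 [no_display AND reseat_ram -> psu_ok]; r6 [led_green AND disk_detected -> update_required]; r10 [overheat AND temp_high -> cond_2]; r13 [ship_unit AND overheat -> boot_ok]. New: psu_ok, update_required, cond_2, boot_ok.
Round 3: r2 [psu_ok AND led_green AND boot_ok -> fan_spinning]. New: fan_spinning.
fan_spinning first appears in round 3.

3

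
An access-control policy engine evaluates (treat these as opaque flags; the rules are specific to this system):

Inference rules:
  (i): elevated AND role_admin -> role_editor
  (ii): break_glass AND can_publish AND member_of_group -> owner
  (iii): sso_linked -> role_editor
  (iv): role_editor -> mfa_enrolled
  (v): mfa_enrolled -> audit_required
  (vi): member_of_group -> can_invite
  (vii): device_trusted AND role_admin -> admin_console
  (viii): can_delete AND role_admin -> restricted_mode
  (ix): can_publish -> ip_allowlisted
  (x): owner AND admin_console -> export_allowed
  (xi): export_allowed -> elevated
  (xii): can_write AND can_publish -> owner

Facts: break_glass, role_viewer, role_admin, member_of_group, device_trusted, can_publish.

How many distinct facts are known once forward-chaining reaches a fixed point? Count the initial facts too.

Round 1 — (ii), (vi), (vii), (ix), derive owner, can_invite, admin_console, ip_allowlisted.
Round 2 — (x), derive export_allowed.
Round 3 — (xi), derive elevated.
Round 4 — (i), derive role_editor.
Round 5 — (iv), derive mfa_enrolled.
Round 6 — (v), derive audit_required.
Closure: {admin_console, audit_required, break_glass, can_invite, can_publish, device_trusted, elevated, export_allowed, ip_allowlisted, member_of_group, mfa_enrolled, owner, role_admin, role_editor, role_viewer} — 15 facts.

15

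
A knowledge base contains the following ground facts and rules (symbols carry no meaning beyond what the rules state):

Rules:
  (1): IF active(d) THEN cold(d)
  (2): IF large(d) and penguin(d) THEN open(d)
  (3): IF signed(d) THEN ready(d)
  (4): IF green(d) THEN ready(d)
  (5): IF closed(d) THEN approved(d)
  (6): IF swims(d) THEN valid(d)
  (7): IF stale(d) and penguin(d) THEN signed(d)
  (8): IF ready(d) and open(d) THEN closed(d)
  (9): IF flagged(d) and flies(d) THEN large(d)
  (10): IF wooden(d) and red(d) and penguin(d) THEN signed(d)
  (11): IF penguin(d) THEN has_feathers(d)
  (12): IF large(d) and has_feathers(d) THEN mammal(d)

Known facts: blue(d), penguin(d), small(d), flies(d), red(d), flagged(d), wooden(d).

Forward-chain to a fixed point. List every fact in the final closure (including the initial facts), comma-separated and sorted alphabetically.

Round 1 fires (9), (10), (11), giving large(d), signed(d), has_feathers(d).
Round 2 fires (2), (3), (12), giving open(d), ready(d), mammal(d).
Round 3 fires (8), giving closed(d).
Round 4 fires (5), giving approved(d).

approved(d), blue(d), closed(d), flagged(d), flies(d), has_feathers(d), large(d), mammal(d), open(d), penguin(d), ready(d), red(d), signed(d), small(d), wooden(d)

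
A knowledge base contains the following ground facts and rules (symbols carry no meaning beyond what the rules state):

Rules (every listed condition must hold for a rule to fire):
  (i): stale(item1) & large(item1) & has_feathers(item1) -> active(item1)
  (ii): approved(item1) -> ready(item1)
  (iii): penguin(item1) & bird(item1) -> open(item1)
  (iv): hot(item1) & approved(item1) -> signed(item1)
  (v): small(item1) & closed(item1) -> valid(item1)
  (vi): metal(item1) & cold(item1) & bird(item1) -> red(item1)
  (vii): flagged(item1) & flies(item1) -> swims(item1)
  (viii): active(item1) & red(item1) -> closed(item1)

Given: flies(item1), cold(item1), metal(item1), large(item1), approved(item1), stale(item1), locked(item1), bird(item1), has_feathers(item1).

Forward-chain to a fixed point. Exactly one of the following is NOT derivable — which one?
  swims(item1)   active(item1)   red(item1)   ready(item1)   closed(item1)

swims(item1)

Round 1: (i) [stale(item1) & large(item1) & has_feathers(item1) -> active(item1)]; (ii) [approved(item1) -> ready(item1)]; (vi) [metal(item1) & cold(item1) & bird(item1) -> red(item1)]. Adds active(item1), ready(item1), red(item1).
Round 2: (viii) [active(item1) & red(item1) -> closed(item1)]. Adds closed(item1).
Derived: active(item1) (round 1), ready(item1) (round 1), closed(item1) (round 2), red(item1) (round 1). swims(item1) never appears in any round.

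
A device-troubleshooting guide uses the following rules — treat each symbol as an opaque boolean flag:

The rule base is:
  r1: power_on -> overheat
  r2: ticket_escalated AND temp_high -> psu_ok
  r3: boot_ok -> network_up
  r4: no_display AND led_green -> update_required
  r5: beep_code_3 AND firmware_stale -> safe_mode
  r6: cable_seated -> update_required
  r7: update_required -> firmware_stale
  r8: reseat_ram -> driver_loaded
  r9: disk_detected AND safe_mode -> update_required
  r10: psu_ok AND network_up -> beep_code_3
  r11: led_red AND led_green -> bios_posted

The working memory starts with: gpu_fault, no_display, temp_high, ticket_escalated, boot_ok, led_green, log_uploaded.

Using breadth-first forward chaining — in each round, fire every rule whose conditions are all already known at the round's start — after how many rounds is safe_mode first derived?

3

[1] r2 [ticket_escalated AND temp_high -> psu_ok]; r3 [boot_ok -> network_up]; r4 [no_display AND led_green -> update_required]. ⇒ new: psu_ok, network_up, update_required.
[2] r7 [update_required -> firmware_stale]; r10 [psu_ok AND network_up -> beep_code_3]. ⇒ new: firmware_stale, beep_code_3.
[3] r5 [beep_code_3 AND firmware_stale -> safe_mode]. ⇒ new: safe_mode.
safe_mode first appears in round 3.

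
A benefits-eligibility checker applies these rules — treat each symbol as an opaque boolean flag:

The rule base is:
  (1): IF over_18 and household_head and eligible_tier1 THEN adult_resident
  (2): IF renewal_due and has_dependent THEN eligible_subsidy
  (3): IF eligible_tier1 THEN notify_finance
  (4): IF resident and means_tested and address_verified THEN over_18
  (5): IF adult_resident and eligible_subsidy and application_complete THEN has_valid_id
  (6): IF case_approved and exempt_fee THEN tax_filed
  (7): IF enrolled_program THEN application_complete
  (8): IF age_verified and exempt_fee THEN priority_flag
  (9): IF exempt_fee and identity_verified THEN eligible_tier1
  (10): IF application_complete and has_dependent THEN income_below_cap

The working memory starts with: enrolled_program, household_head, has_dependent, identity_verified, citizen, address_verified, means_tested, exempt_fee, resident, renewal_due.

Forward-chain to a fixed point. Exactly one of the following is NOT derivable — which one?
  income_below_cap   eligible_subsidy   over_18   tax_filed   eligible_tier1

tax_filed

Round 1: (2) [IF renewal_due and has_dependent THEN eligible_subsidy]; (4) [IF resident and means_tested and address_verified THEN over_18]; (7) [IF enrolled_program THEN application_complete]; (9) [IF exempt_fee and identity_verified THEN eligible_tier1]. New: eligible_subsidy, over_18, application_complete, eligible_tier1.
Round 2: (1) [IF over_18 and household_head and eligible_tier1 THEN adult_resident]; (3) [IF eligible_tier1 THEN notify_finance]; (10) [IF application_complete and has_dependent THEN income_below_cap]. New: adult_resident, notify_finance, income_below_cap.
Round 3: (5) [IF adult_resident and eligible_subsidy and application_complete THEN has_valid_id]. New: has_valid_id.
Derived: eligible_tier1 (round 1), eligible_subsidy (round 1), over_18 (round 1), income_below_cap (round 2). tax_filed never appears in any round.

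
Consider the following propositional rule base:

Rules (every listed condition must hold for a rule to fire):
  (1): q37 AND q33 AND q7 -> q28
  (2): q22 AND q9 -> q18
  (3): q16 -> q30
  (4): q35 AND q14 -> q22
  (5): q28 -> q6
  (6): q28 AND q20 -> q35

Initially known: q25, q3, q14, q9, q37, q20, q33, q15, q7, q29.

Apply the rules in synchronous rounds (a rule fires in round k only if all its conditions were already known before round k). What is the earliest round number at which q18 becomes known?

4

[1] (1) [q37 AND q33 AND q7 -> q28]. ⇒ new: q28.
[2] (5) [q28 -> q6]; (6) [q28 AND q20 -> q35]. ⇒ new: q6, q35.
[3] (4) [q35 AND q14 -> q22]. ⇒ new: q22.
[4] (2) [q22 AND q9 -> q18]. ⇒ new: q18.
q18 first appears in round 4.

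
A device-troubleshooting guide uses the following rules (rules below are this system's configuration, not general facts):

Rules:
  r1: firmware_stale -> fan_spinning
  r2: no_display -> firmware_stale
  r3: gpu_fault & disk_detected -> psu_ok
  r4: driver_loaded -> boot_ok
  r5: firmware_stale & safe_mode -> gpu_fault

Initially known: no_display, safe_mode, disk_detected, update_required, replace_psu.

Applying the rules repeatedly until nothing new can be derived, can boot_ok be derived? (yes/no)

no

Round 1 — r2, derive firmware_stale.
Round 2 — r1, r5, derive fan_spinning, gpu_fault.
Round 3 — r3, derive psu_ok.
Fixed point reached. boot_ok is concluded only by r4; r4 needs driver_loaded (never derived).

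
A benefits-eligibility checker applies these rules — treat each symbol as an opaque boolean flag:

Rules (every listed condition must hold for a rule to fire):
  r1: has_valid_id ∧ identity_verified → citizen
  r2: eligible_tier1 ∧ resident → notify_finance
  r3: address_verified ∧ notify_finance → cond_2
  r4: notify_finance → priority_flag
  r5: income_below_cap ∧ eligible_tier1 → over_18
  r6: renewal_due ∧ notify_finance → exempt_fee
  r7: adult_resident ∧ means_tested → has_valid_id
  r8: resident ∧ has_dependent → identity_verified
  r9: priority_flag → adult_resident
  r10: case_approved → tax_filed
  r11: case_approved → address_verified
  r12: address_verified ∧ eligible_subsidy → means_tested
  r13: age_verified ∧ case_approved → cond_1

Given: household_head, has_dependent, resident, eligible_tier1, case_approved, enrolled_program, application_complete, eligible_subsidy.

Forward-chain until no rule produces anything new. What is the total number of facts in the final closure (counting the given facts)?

18

[1] r2 [eligible_tier1 ∧ resident → notify_finance]; r8 [resident ∧ has_dependent → identity_verified]; r10 [case_approved → tax_filed]; r11 [case_approved → address_verified]. ⇒ new: notify_finance, identity_verified, tax_filed, address_verified.
[2] r3 [address_verified ∧ notify_finance → cond_2]; r4 [notify_finance → priority_flag]; r12 [address_verified ∧ eligible_subsidy → means_tested]. ⇒ new: cond_2, priority_flag, means_tested.
[3] r9 [priority_flag → adult_resident]. ⇒ new: adult_resident.
[4] r7 [adult_resident ∧ means_tested → has_valid_id]. ⇒ new: has_valid_id.
[5] r1 [has_valid_id ∧ identity_verified → citizen]. ⇒ new: citizen.
Closure: {address_verified, adult_resident, application_complete, case_approved, citizen, cond_2, eligible_subsidy, eligible_tier1, enrolled_program, has_dependent, has_valid_id, household_head, identity_verified, means_tested, notify_finance, priority_flag, resident, tax_filed} — 18 facts.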